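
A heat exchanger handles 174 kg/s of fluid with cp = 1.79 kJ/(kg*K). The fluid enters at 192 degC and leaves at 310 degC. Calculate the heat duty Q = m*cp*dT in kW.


Q = m_dot * cp * delta_T
delta_T = 310 - 192 = 118 K
Q = 174 * 1.79 * 118
= 311.46 * 118
= 36752.28 kW

36752.28 kW


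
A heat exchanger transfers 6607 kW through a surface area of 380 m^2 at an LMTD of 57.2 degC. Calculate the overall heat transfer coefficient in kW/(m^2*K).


From Q = U*A*LMTD, U = Q / (A * LMTD)
U = 6607 / (380 * 57.2) = 6607 / 21736 = 0.3040

0.3040 kW/(m^2*K)


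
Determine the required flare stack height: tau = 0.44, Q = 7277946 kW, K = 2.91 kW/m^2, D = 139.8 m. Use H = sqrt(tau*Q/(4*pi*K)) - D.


tau*Q/(4*pi*K) = 0.44 * 7277946 / (4 * pi * 2.91) = 87570.7
sqrt(87570.7) = 295.923
H = 295.923 - 139.8 = 156.1

156.1 m


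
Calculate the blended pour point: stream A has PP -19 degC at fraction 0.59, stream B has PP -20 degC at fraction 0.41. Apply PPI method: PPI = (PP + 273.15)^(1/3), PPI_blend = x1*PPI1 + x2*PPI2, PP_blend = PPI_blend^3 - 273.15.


PPI_1 = (-19 + 273.15)^(1/3) = 6.334272
PPI_2 = (-20 + 273.15)^(1/3) = 6.325953
PPI_blend = 0.59 * 6.334272 + 0.41 * 6.325953 = 6.330861
PP_blend = 6.330861^3 - 273.15 = 253.7396 - 273.15 = -19.41

-19.41 degC


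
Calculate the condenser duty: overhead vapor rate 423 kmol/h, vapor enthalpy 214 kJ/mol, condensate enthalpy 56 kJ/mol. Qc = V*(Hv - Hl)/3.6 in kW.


Qc = 423 * (214 - 56) / 3.6 = 423 * 158 / 3.6 = 18560

18560 kW


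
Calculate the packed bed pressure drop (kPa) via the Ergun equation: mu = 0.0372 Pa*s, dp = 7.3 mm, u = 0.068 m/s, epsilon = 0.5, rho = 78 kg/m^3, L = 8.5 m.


dp = 7.3 mm = 0.0073 m
Viscous term = 150*0.0372*0.068*(1-0.5)^2 / (0.0073^2*0.5^3) = 14240.6
Inertial term = 1.75*78*0.068^2*(1-0.5) / (0.0073*0.5^3) = 345.85
dP/L = 14240.6 + 345.85 = 14586.5 Pa/m
dP = 14586.5 * 8.5 / 1000 = 124.0 kPa

124.0 kPa


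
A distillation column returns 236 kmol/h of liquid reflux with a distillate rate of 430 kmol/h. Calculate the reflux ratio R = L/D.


Reflux ratio definition: R = L / D (liquid returned / distillate withdrawn)
L = 236 kmol/h, D = 430 kmol/h
R = 236 / 430 = 0.5488

0.5488


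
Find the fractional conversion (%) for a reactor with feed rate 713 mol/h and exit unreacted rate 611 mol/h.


X = (F_in - F_out) / F_in * 100
Moles reacted = 713 - 611 = 102
X = 102 / 713 * 100
= 0.1431 * 100
= 14.31 %

14.31 %


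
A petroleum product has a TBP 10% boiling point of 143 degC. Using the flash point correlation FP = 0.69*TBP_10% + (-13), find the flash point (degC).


FP = 0.69 * 143 + (-13) = 85.67

85.67 degC


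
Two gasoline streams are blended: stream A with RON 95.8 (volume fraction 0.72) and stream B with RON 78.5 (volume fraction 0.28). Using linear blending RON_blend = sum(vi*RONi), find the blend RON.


Linear blending: RON_blend = sum(vi * RONi)
Contribution 1: 0.72 * 95.8 = 68.976
Contribution 2: 0.28 * 78.5 = 21.98
RON_blend = 68.976 + 21.98 = 90.956

90.956


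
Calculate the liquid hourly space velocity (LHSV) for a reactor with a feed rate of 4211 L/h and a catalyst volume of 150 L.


LHSV = volumetric feed rate / catalyst volume
= 4211 L/h / 150 L
= 28.07 h^-1

28.07 h^-1


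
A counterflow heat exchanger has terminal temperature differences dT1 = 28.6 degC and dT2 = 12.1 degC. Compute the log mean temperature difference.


LMTD = (dT1 - dT2) / ln(dT1/dT2)
= (28.6 - 12.1) / ln(28.6 / 12.1) = 16.5 / 0.860201 = 19.18

19.18 degC


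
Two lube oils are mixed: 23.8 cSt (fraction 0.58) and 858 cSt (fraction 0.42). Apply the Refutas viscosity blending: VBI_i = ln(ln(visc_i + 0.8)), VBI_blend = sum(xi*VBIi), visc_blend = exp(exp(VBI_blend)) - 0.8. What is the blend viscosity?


Refutas method: VBN_i = 14.534*ln(ln(visc_i + 0.8)) + 10.975, blended linearly by mass fraction; since VBN is linear in VBI_i = ln(ln(visc_i + 0.8)) and the fractions sum to 1, blend VBI directly: visc = exp(exp(VBI_blend)) - 0.8
VBI_1 = ln(ln(23.8 + 0.8)) = 1.16401
VBI_2 = ln(ln(858 + 0.8)) = 1.91036
VBI_blend = 0.58 * 1.16401 + 0.42 * 1.91036 = 1.47748
visc_blend = exp(exp(1.47748)) - 0.8 = 79.19

79.19 cSt


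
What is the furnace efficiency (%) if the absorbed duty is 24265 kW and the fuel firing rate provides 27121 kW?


Furnace efficiency = Q_absorbed / Q_fuel * 100
= 24265 / 27121 * 100 = 89.47

89.47 %


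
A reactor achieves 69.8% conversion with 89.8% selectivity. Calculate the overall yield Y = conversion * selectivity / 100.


Overall yield = conversion (%) * selectivity (%) / 100
Conversion = 69.8%, Selectivity = 89.8%
Y = 69.8 * 89.8 / 100
= 62.6804 %

62.6804 %


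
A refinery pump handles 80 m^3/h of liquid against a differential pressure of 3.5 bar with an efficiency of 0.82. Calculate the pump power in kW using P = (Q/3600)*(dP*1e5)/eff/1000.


Q = 80 / 3600 = 0.0222222 m^3/s
P = 0.0222222 * (3.5 * 1e5) / 0.82 / 1000 = 9.485

9.485 kW


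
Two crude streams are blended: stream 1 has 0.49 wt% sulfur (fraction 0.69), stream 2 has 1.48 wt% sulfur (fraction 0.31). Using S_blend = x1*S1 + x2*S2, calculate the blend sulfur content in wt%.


Linear sulfur blending: S_blend = x1*S1 + x2*S2
Contribution 1: 0.69 * 0.49 = 0.3381 wt%
Contribution 2: 0.31 * 1.48 = 0.4588 wt%
S_blend = 0.3381 + 0.4588 = 0.7969

0.7969 wt%


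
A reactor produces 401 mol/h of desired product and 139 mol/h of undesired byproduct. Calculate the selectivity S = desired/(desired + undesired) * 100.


Selectivity = desired / (desired + undesired) * 100
Total products = 401 + 139 = 540 mol/h
S = 401 / 540 * 100
= 0.7426 * 100
= 74.26 %

74.26 %


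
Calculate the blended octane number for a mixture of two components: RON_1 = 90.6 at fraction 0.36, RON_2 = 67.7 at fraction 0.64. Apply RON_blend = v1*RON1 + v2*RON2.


Linear blending: RON_blend = sum(vi * RONi)
Contribution 1: 0.36 * 90.6 = 32.616
Contribution 2: 0.64 * 67.7 = 43.328
RON_blend = 32.616 + 43.328 = 75.944

75.944


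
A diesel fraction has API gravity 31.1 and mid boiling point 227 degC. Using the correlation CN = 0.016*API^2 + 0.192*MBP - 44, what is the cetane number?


CN = 0.016 * 31.1^2 + 0.192 * 227 - 44
CN = 15.47536 + 43.584 - 44 = 15.05936

15.05936


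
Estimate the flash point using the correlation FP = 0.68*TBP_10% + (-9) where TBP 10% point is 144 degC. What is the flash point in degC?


FP = 0.68 * 144 + (-9) = 88.92

88.92 degC


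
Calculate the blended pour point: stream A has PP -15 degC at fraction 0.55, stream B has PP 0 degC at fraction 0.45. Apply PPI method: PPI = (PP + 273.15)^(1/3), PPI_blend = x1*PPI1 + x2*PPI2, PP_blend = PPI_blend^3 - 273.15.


PPI_1 = (-15 + 273.15)^(1/3) = 6.36733
PPI_2 = (0 + 273.15)^(1/3) = 6.488342
PPI_blend = 0.55 * 6.36733 + 0.45 * 6.488342 = 6.421785
PP_blend = 6.421785^3 - 273.15 = 264.8301 - 273.15 = -8.32

-8.32 degC


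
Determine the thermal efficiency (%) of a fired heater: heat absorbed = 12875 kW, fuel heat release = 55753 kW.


Furnace efficiency = Q_absorbed / Q_fuel * 100
= 12875 / 55753 * 100 = 23.09

23.09 %


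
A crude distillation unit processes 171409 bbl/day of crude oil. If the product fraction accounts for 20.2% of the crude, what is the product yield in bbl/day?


Crude throughput = 171409 bbl/day
Fraction yield = 20.2%
yield = throughput * fraction / 100
yield = 171409 * 20.2 / 100 = 34624.618

34624.618 bbl/day


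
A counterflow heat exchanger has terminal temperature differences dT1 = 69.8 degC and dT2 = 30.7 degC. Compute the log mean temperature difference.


LMTD = (dT1 - dT2) / ln(dT1/dT2)
= (69.8 - 30.7) / ln(69.8 / 30.7) = 39.1 / 0.821371 = 47.60

47.60 degC


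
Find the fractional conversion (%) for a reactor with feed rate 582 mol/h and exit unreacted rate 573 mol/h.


X = (F_in - F_out) / F_in * 100
Moles reacted = 582 - 573 = 9
X = 9 / 582 * 100
= 0.01546 * 100
= 1.546 %

1.546 %


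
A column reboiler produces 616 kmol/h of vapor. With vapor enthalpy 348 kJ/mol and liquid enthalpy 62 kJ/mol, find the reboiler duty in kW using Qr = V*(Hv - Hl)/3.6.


Qr = 616 * (348 - 62) / 3.6 = 616 * 286 / 3.6 = 48940

48940 kW


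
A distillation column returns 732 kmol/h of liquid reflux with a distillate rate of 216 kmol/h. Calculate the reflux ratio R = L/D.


Reflux ratio definition: R = L / D (liquid returned / distillate withdrawn)
L = 732 kmol/h, D = 216 kmol/h
R = 732 / 216 = 3.389

3.389


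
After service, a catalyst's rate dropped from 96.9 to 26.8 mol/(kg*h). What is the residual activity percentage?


Activity (%) = (rate_used / rate_fresh) * 100
rate_used = 26.8, rate_fresh = 96.9
= (26.8 / 96.9) * 100
= 0.2766 * 100 = 27.66

27.66 %


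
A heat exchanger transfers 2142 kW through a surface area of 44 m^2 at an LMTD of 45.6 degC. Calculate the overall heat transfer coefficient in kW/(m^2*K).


From Q = U*A*LMTD, U = Q / (A * LMTD)
U = 2142 / (44 * 45.6) = 2142 / 2006.4 = 1.068

1.068 kW/(m^2*K)


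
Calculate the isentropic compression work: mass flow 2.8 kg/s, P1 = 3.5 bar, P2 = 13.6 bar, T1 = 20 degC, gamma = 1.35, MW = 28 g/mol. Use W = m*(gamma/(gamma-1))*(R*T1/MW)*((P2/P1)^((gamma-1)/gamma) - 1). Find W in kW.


Isentropic work: W = m*(gamma/(gamma-1))*(R*T1/MW)*((P2/P1)^((gamma-1)/gamma) - 1)
T1 = 20 + 273.15 = 293.15 K
Pressure ratio = 13.6 / 3.5 = 3.88571
Exponent = (1.35 - 1)/1.35 = 0.259259
(P2/P1)^exp - 1 = 3.88571^0.259259 - 1 = 0.421757
W = 2.8 * 1.35 / 0.35 * 8.314 * 293.15 / 28 * 0.421757 = 396.5

396.5 kW


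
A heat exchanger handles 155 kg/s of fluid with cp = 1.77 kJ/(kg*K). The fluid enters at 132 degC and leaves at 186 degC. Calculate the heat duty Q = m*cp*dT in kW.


Q = m_dot * cp * delta_T
delta_T = 186 - 132 = 54 K
Q = 155 * 1.77 * 54
= 274.35 * 54
= 14814.9 kW

14814.9 kW


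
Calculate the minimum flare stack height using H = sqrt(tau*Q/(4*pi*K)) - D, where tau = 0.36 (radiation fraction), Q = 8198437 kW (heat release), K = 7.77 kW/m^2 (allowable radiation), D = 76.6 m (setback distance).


tau*Q/(4*pi*K) = 0.36 * 8198437 / (4 * pi * 7.77) = 30227.5
sqrt(30227.5) = 173.861
H = 173.861 - 76.6 = 97.26

97.26 m


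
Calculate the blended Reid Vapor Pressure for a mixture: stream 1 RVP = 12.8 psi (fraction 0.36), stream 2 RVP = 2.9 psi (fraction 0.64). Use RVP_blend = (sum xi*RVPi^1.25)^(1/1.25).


Chevron index: RVP_blend = (sum xi*RVPi^1.25)^(1/1.25)
RVP^1.25 terms: 0.36 * 12.8^1.25 + 0.64 * 2.9^1.25 = 11.138
RVP_blend = 11.138^(1/1.25) = 6.878

6.878 psi


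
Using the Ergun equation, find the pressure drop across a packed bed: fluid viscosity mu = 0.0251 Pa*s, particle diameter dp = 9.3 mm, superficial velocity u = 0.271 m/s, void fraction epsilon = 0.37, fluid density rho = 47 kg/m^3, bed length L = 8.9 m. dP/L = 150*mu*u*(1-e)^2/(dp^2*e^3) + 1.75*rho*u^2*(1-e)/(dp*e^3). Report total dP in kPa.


dp = 9.3 mm = 0.0093 m
Viscous term = 150*0.0251*0.271*(1-0.37)^2 / (0.0093^2*0.37^3) = 92436.7
Inertial term = 1.75*47*0.271^2*(1-0.37) / (0.0093*0.37^3) = 8078.43
dP/L = 92436.7 + 8078.43 = 100515 Pa/m
dP = 100515 * 8.9 / 1000 = 894.6 kPa

894.6 kPa


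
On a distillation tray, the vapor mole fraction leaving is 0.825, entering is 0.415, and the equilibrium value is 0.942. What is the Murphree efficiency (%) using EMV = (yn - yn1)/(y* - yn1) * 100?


Murphree vapor efficiency: EMV = (y_n - y_(n-1)) / (y*_n - y_(n-1)) * 100
EMV = (0.825 - 0.415) / (0.942 - 0.415) * 100 = 0.41 / 0.527 * 100 = 77.80

77.80 %


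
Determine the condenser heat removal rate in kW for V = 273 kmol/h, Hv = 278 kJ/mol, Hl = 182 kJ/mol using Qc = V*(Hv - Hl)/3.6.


Qc = 273 * (278 - 182) / 3.6 = 273 * 96 / 3.6 = 7280

7280 kW


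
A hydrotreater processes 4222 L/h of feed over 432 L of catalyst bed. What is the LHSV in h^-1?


LHSV = volumetric feed rate / catalyst volume
= 4222 L/h / 432 L
= 9.773 h^-1

9.773 h^-1


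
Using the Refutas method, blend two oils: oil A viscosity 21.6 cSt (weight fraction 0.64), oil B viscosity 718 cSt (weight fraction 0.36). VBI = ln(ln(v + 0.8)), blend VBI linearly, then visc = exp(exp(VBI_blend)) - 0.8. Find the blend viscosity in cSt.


Refutas method: VBN_i = 14.534*ln(ln(visc_i + 0.8)) + 10.975, blended linearly by mass fraction; since VBN is linear in VBI_i = ln(ln(visc_i + 0.8)) and the fractions sum to 1, blend VBI directly: visc = exp(exp(VBI_blend)) - 0.8
VBI_1 = ln(ln(21.6 + 0.8)) = 1.13432
VBI_2 = ln(ln(718 + 0.8)) = 1.88367
VBI_blend = 0.64 * 1.13432 + 0.36 * 1.88367 = 1.40409
visc_blend = exp(exp(1.40409)) - 0.8 = 57.86

57.86 cSt


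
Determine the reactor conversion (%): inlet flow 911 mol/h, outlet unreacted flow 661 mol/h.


X = (F_in - F_out) / F_in * 100
Moles reacted = 911 - 661 = 250
X = 250 / 911 * 100
= 0.2744 * 100
= 27.44 %

27.44 %


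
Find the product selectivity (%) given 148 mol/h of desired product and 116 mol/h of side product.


Selectivity = desired / (desired + undesired) * 100
Total products = 148 + 116 = 264 mol/h
S = 148 / 264 * 100
= 0.5606 * 100
= 56.06 %

56.06 %


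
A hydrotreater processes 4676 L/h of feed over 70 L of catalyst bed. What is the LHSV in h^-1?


LHSV = volumetric feed rate / catalyst volume
= 4676 L/h / 70 L
= 66.80 h^-1

66.80 h^-1


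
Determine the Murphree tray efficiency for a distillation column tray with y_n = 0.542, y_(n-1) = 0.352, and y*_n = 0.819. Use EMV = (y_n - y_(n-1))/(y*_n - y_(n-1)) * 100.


Murphree vapor efficiency: EMV = (y_n - y_(n-1)) / (y*_n - y_(n-1)) * 100
EMV = (0.542 - 0.352) / (0.819 - 0.352) * 100 = 0.19 / 0.467 * 100 = 40.69

40.69 %


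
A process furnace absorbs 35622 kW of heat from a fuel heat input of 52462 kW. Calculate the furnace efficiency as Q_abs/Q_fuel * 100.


Furnace efficiency = Q_absorbed / Q_fuel * 100
= 35622 / 52462 * 100 = 67.90

67.90 %


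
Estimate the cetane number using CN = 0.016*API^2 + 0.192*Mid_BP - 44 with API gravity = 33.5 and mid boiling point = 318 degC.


CN = 0.016 * 33.5^2 + 0.192 * 318 - 44
CN = 17.956 + 61.056 - 44 = 35.012

35.012


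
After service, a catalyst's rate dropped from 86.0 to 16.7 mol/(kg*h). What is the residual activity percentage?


Activity (%) = (rate_used / rate_fresh) * 100
rate_used = 16.7, rate_fresh = 86.0
= (16.7 / 86.0) * 100
= 0.1942 * 100 = 19.42

19.42 %


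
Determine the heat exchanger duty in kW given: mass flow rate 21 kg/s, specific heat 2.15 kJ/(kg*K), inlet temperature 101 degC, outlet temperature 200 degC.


Q = m_dot * cp * delta_T
delta_T = 200 - 101 = 99 K
Q = 21 * 2.15 * 99
= 45.15 * 99
= 4469.85 kW

4469.85 kW


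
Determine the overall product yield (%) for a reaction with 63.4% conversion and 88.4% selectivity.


Overall yield = conversion (%) * selectivity (%) / 100
Conversion = 63.4%, Selectivity = 88.4%
Y = 63.4 * 88.4 / 100
= 56.0456 %

56.0456 %


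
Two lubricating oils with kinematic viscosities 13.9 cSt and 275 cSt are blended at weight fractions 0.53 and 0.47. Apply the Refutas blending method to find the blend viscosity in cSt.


Refutas method: VBN_i = 14.534*ln(ln(visc_i + 0.8)) + 10.975, blended linearly by mass fraction; since VBN is linear in VBI_i = ln(ln(visc_i + 0.8)) and the fractions sum to 1, blend VBI directly: visc = exp(exp(VBI_blend)) - 0.8
VBI_1 = ln(ln(13.9 + 0.8)) = 0.988741
VBI_2 = ln(ln(275 + 0.8)) = 1.72627
VBI_blend = 0.53 * 0.988741 + 0.47 * 1.72627 = 1.33538
visc_blend = exp(exp(1.33538)) - 0.8 = 43.97

43.97 cSt


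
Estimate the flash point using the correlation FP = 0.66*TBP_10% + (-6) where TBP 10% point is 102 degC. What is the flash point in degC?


FP = 0.66 * 102 + (-6) = 61.32

61.32 degC


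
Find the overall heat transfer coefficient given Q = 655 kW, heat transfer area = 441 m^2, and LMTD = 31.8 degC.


From Q = U*A*LMTD, U = Q / (A * LMTD)
U = 655 / (441 * 31.8) = 655 / 14023.8 = 0.04671

0.04671 kW/(m^2*K)


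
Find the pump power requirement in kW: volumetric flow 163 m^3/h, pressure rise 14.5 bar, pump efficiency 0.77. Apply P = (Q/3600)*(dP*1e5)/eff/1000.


Q = 163 / 3600 = 0.0452778 m^3/s
P = 0.0452778 * (14.5 * 1e5) / 0.77 / 1000 = 85.26

85.26 kW


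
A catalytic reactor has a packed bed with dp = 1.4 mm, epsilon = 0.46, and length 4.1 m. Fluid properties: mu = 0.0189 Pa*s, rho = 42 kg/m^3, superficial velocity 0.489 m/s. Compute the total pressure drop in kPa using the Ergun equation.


dp = 1.4 mm = 0.0014 m
Viscous term = 150*0.0189*0.489*(1-0.46)^2 / (0.0014^2*0.46^3) = 2118950
Inertial term = 1.75*42*0.489^2*(1-0.46) / (0.0014*0.46^3) = 69646.2
dP/L = 2118950 + 69646.2 = 2188600 Pa/m
dP = 2188600 * 4.1 / 1000 = 8973 kPa

8973 kPa


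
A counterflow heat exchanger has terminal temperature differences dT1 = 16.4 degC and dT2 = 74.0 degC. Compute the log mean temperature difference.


LMTD = (dT1 - dT2) / ln(dT1/dT2)
= (16.4 - 74.0) / ln(16.4 / 74.0) = -57.6 / -1.50678 = 38.23

38.23 degC


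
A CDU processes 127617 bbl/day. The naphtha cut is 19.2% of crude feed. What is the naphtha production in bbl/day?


Crude throughput = 127617 bbl/day
Fraction yield = 19.2%
yield = throughput * fraction / 100
yield = 127617 * 19.2 / 100 = 24502.464

24502.464 bbl/day


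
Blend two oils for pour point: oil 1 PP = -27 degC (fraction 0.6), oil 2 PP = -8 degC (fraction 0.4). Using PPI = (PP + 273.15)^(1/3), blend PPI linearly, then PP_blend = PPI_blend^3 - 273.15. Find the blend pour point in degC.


PPI_1 = (-27 + 273.15)^(1/3) = 6.2671
PPI_2 = (-8 + 273.15)^(1/3) = 6.42437
PPI_blend = 0.6 * 6.2671 + 0.4 * 6.42437 = 6.330008
PP_blend = 6.330008^3 - 273.15 = 253.6371 - 273.15 = -19.51

-19.51 degC


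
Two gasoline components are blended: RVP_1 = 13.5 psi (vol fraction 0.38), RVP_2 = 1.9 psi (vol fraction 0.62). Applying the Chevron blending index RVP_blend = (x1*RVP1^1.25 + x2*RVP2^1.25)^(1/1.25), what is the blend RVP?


Chevron index: RVP_blend = (sum xi*RVPi^1.25)^(1/1.25)
RVP^1.25 terms: 0.38 * 13.5^1.25 + 0.62 * 1.9^1.25 = 11.2164
RVP_blend = 11.2164^(1/1.25) = 6.916

6.916 psi


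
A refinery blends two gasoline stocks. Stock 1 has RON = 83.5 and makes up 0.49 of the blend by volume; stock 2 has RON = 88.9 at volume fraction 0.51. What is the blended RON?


Linear blending: RON_blend = sum(vi * RONi)
Contribution 1: 0.49 * 83.5 = 40.915
Contribution 2: 0.51 * 88.9 = 45.339
RON_blend = 40.915 + 45.339 = 86.254

86.254


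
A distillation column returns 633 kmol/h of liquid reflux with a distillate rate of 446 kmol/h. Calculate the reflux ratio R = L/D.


Reflux ratio definition: R = L / D (liquid returned / distillate withdrawn)
L = 633 kmol/h, D = 446 kmol/h
R = 633 / 446 = 1.419

1.419


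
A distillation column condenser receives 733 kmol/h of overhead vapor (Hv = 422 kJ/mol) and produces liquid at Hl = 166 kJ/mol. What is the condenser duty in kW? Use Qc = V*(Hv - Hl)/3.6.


Qc = 733 * (422 - 166) / 3.6 = 733 * 256 / 3.6 = 52120

52120 kW


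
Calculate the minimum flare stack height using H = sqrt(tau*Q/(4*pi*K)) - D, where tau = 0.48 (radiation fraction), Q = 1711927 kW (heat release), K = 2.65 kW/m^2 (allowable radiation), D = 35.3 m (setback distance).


tau*Q/(4*pi*K) = 0.48 * 1711927 / (4 * pi * 2.65) = 24675.8
sqrt(24675.8) = 157.085
H = 157.085 - 35.3 = 121.8

121.8 m


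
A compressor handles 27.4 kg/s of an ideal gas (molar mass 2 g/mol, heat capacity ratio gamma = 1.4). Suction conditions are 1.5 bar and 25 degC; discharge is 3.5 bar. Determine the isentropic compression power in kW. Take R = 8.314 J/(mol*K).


Isentropic work: W = m*(gamma/(gamma-1))*(R*T1/MW)*((P2/P1)^((gamma-1)/gamma) - 1)
T1 = 25 + 273.15 = 298.15 K
Pressure ratio = 3.5 / 1.5 = 2.33333
Exponent = (1.4 - 1)/1.4 = 0.285714
(P2/P1)^exp - 1 = 2.33333^0.285714 - 1 = 0.273902
W = 27.4 * 1.4 / 0.4 * 8.314 * 298.15 / 2 * 0.273902 = 32560

32560 kW


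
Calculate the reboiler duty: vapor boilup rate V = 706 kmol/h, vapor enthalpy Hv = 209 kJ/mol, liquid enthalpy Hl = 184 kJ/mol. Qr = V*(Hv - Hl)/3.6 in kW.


Qr = 706 * (209 - 184) / 3.6 = 706 * 25 / 3.6 = 4903

4903 kW


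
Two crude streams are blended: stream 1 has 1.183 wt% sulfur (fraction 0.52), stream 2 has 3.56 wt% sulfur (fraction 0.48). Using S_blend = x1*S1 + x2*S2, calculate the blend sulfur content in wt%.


Linear sulfur blending: S_blend = x1*S1 + x2*S2
Contribution 1: 0.52 * 1.183 = 0.61516 wt%
Contribution 2: 0.48 * 3.56 = 1.7088 wt%
S_blend = 0.61516 + 1.7088 = 2.32396

2.32396 wt%


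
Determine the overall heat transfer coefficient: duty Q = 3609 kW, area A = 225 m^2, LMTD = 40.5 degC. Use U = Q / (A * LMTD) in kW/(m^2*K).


From Q = U*A*LMTD, U = Q / (A * LMTD)
U = 3609 / (225 * 40.5) = 3609 / 9112.5 = 0.3960

0.3960 kW/(m^2*K)


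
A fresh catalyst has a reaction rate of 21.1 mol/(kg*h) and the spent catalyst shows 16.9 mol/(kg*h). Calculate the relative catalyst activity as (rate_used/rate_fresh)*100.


Activity (%) = (rate_used / rate_fresh) * 100
rate_used = 16.9, rate_fresh = 21.1
= (16.9 / 21.1) * 100
= 0.8009 * 100 = 80.09

80.09 %


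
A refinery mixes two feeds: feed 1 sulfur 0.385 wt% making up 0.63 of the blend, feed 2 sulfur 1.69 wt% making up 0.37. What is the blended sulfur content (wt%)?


Linear sulfur blending: S_blend = x1*S1 + x2*S2
Contribution 1: 0.63 * 0.385 = 0.24255 wt%
Contribution 2: 0.37 * 1.69 = 0.6253 wt%
S_blend = 0.24255 + 0.6253 = 0.86785

0.86785 wt%


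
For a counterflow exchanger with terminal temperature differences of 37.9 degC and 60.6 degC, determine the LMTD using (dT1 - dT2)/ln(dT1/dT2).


LMTD = (dT1 - dT2) / ln(dT1/dT2)
= (37.9 - 60.6) / ln(37.9 / 60.6) = -22.7 / -0.469344 = 48.37

48.37 degC


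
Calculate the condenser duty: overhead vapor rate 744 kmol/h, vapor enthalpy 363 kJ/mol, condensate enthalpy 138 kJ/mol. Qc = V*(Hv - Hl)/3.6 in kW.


Qc = 744 * (363 - 138) / 3.6 = 744 * 225 / 3.6 = 46500

46500 kW


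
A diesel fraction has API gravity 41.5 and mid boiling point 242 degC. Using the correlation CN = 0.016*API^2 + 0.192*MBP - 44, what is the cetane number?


CN = 0.016 * 41.5^2 + 0.192 * 242 - 44
CN = 27.556 + 46.464 - 44 = 30.02

30.02


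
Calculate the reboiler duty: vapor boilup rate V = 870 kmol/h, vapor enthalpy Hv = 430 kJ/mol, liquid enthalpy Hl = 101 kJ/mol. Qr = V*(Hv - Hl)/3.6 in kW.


Qr = 870 * (430 - 101) / 3.6 = 870 * 329 / 3.6 = 79510

79510 kW


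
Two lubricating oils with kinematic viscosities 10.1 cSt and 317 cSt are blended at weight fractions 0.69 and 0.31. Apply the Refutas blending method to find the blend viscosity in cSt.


Refutas method: VBN_i = 14.534*ln(ln(visc_i + 0.8)) + 10.975, blended linearly by mass fraction; since VBN is linear in VBI_i = ln(ln(visc_i + 0.8)) and the fractions sum to 1, blend VBI directly: visc = exp(exp(VBI_blend)) - 0.8
VBI_1 = ln(ln(10.1 + 0.8)) = 0.870776
VBI_2 = ln(ln(317 + 0.8)) = 1.75118
VBI_blend = 0.69 * 0.870776 + 0.31 * 1.75118 = 1.1437
visc_blend = exp(exp(1.1437)) - 0.8 = 22.27

22.27 cSt


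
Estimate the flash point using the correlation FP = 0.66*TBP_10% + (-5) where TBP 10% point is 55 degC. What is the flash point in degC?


FP = 0.66 * 55 + (-5) = 31.3

31.3 degC


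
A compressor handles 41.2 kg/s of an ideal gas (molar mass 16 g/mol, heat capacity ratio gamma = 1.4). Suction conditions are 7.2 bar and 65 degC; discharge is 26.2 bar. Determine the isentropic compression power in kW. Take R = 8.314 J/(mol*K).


Isentropic work: W = m*(gamma/(gamma-1))*(R*T1/MW)*((P2/P1)^((gamma-1)/gamma) - 1)
T1 = 65 + 273.15 = 338.15 K
Pressure ratio = 26.2 / 7.2 = 3.63889
Exponent = (1.4 - 1)/1.4 = 0.285714
(P2/P1)^exp - 1 = 3.63889^0.285714 - 1 = 0.446361
W = 41.2 * 1.4 / 0.4 * 8.314 * 338.15 / 16 * 0.446361 = 11310

11310 kW


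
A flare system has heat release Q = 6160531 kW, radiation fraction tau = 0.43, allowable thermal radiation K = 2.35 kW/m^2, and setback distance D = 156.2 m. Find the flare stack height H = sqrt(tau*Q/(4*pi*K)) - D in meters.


tau*Q/(4*pi*K) = 0.43 * 6160531 / (4 * pi * 2.35) = 89703.4
sqrt(89703.4) = 299.505
H = 299.505 - 156.2 = 143.3

143.3 m


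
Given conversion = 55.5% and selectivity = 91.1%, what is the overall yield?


Overall yield = conversion (%) * selectivity (%) / 100
Conversion = 55.5%, Selectivity = 91.1%
Y = 55.5 * 91.1 / 100
= 50.5605 %

50.5605 %


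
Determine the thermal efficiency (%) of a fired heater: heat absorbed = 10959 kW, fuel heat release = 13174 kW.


Furnace efficiency = Q_absorbed / Q_fuel * 100
= 10959 / 13174 * 100 = 83.19

83.19 %


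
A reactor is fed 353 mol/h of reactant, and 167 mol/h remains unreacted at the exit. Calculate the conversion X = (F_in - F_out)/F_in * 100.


X = (F_in - F_out) / F_in * 100
Moles reacted = 353 - 167 = 186
X = 186 / 353 * 100
= 0.5269 * 100
= 52.69 %

52.69 %


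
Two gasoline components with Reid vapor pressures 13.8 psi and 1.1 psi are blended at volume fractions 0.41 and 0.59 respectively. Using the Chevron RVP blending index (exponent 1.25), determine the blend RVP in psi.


Chevron index: RVP_blend = (sum xi*RVPi^1.25)^(1/1.25)
RVP^1.25 terms: 0.41 * 13.8^1.25 + 0.59 * 1.1^1.25 = 11.5698
RVP_blend = 11.5698^(1/1.25) = 7.090

7.090 psi


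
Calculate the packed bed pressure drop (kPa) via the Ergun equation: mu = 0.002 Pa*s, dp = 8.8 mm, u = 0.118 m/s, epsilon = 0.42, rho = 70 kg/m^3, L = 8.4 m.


dp = 8.8 mm = 0.0088 m
Viscous term = 150*0.002*0.118*(1-0.42)^2 / (0.0088^2*0.42^3) = 2075.61
Inertial term = 1.75*70*0.118^2*(1-0.42) / (0.0088*0.42^3) = 1517.39
dP/L = 2075.61 + 1517.39 = 3593 Pa/m
dP = 3593 * 8.4 / 1000 = 30.18 kPa

30.18 kPa


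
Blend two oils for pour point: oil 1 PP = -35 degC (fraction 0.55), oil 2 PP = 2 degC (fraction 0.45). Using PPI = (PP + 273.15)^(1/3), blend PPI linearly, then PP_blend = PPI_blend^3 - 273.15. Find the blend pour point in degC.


PPI_1 = (-35 + 273.15)^(1/3) = 6.198456
PPI_2 = (2 + 273.15)^(1/3) = 6.504139
PPI_blend = 0.55 * 6.198456 + 0.45 * 6.504139 = 6.336013
PP_blend = 6.336013^3 - 273.15 = 254.3596 - 273.15 = -18.79

-18.79 degC


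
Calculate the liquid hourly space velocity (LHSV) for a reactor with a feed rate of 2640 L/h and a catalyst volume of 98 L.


LHSV = volumetric feed rate / catalyst volume
= 2640 L/h / 98 L
= 26.94 h^-1

26.94 h^-1


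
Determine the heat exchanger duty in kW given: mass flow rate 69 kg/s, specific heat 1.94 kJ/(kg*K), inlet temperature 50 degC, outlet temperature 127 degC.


Q = m_dot * cp * delta_T
delta_T = 127 - 50 = 77 K
Q = 69 * 1.94 * 77
= 133.86 * 77
= 10307.22 kW

10307.22 kW


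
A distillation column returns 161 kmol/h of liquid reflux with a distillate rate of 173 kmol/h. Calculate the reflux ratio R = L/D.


Reflux ratio definition: R = L / D (liquid returned / distillate withdrawn)
L = 161 kmol/h, D = 173 kmol/h
R = 161 / 173 = 0.9306

0.9306


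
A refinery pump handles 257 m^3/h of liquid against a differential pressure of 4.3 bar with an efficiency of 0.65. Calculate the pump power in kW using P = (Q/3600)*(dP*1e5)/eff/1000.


Q = 257 / 3600 = 0.0713889 m^3/s
P = 0.0713889 * (4.3 * 1e5) / 0.65 / 1000 = 47.23

47.23 kW


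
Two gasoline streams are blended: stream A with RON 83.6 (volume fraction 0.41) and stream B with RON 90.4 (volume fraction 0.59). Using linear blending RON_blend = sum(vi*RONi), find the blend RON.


Linear blending: RON_blend = sum(vi * RONi)
Contribution 1: 0.41 * 83.6 = 34.276
Contribution 2: 0.59 * 90.4 = 53.336
RON_blend = 34.276 + 53.336 = 87.612

87.612


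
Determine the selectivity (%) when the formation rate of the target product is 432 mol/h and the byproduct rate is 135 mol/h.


Selectivity = desired / (desired + undesired) * 100
Total products = 432 + 135 = 567 mol/h
S = 432 / 567 * 100
= 0.7619 * 100
= 76.19 %

76.19 %


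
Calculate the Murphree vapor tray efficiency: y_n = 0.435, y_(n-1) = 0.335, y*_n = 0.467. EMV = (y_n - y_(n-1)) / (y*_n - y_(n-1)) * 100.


Murphree vapor efficiency: EMV = (y_n - y_(n-1)) / (y*_n - y_(n-1)) * 100
EMV = (0.435 - 0.335) / (0.467 - 0.335) * 100 = 0.1 / 0.132 * 100 = 75.76

75.76 %


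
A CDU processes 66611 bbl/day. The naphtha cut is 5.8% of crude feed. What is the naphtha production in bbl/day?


Crude throughput = 66611 bbl/day
Fraction yield = 5.8%
yield = throughput * fraction / 100
yield = 66611 * 5.8 / 100 = 3863.438

3863.438 bbl/day


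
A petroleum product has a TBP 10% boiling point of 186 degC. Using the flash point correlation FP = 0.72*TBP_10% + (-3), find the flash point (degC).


FP = 0.72 * 186 + (-3) = 130.92

130.92 degC


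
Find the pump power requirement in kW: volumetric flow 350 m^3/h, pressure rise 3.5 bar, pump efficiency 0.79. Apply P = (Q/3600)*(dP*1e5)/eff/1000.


Q = 350 / 3600 = 0.0972222 m^3/s
P = 0.0972222 * (3.5 * 1e5) / 0.79 / 1000 = 43.07

43.07 kW


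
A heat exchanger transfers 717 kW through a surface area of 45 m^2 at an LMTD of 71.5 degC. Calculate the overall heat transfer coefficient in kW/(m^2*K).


From Q = U*A*LMTD, U = Q / (A * LMTD)
U = 717 / (45 * 71.5) = 717 / 3217.5 = 0.2228

0.2228 kW/(m^2*K)


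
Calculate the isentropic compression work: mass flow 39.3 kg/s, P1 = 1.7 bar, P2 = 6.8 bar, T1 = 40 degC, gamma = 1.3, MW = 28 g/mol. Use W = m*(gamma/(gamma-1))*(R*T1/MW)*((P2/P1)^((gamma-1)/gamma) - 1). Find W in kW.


Isentropic work: W = m*(gamma/(gamma-1))*(R*T1/MW)*((P2/P1)^((gamma-1)/gamma) - 1)
T1 = 40 + 273.15 = 313.15 K
Pressure ratio = 6.8 / 1.7 = 4
Exponent = (1.3 - 1)/1.3 = 0.230769
(P2/P1)^exp - 1 = 4^0.230769 - 1 = 0.377009
W = 39.3 * 1.3 / 0.3 * 8.314 * 313.15 / 28 * 0.377009 = 5970

5970 kW


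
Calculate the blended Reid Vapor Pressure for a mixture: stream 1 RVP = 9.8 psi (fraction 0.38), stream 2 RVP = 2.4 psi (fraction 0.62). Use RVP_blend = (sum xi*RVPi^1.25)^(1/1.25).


Chevron index: RVP_blend = (sum xi*RVPi^1.25)^(1/1.25)
RVP^1.25 terms: 0.38 * 9.8^1.25 + 0.62 * 2.4^1.25 = 8.44101
RVP_blend = 8.44101^(1/1.25) = 5.510

5.510 psi


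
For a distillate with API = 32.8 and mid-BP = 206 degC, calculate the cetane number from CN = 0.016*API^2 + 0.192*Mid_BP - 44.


CN = 0.016 * 32.8^2 + 0.192 * 206 - 44
CN = 17.21344 + 39.552 - 44 = 12.76544

12.76544


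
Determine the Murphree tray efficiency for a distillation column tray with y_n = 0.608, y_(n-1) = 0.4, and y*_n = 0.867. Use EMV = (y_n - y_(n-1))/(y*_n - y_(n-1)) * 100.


Murphree vapor efficiency: EMV = (y_n - y_(n-1)) / (y*_n - y_(n-1)) * 100
EMV = (0.608 - 0.4) / (0.867 - 0.4) * 100 = 0.208 / 0.467 * 100 = 44.54

44.54 %


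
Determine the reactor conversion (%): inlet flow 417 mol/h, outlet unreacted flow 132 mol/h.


X = (F_in - F_out) / F_in * 100
Moles reacted = 417 - 132 = 285
X = 285 / 417 * 100
= 0.6835 * 100
= 68.35 %

68.35 %


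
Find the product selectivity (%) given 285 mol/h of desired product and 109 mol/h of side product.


Selectivity = desired / (desired + undesired) * 100
Total products = 285 + 109 = 394 mol/h
S = 285 / 394 * 100
= 0.7234 * 100
= 72.34 %

72.34 %


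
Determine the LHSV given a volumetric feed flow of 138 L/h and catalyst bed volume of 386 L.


LHSV = volumetric feed rate / catalyst volume
= 138 L/h / 386 L
= 0.3575 h^-1

0.3575 h^-1


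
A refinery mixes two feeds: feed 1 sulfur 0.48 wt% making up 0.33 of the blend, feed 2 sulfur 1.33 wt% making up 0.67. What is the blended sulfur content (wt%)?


Linear sulfur blending: S_blend = x1*S1 + x2*S2
Contribution 1: 0.33 * 0.48 = 0.1584 wt%
Contribution 2: 0.67 * 1.33 = 0.8911 wt%
S_blend = 0.1584 + 0.8911 = 1.0495

1.0495 wt%


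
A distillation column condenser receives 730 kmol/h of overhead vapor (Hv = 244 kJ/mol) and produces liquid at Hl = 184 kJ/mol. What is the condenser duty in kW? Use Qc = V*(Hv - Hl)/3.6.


Qc = 730 * (244 - 184) / 3.6 = 730 * 60 / 3.6 = 12170

12170 kW


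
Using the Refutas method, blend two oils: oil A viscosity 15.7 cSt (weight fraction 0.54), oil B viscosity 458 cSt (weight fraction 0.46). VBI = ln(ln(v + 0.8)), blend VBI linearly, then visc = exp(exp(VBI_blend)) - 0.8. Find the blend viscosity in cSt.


Refutas method: VBN_i = 14.534*ln(ln(visc_i + 0.8)) + 10.975, blended linearly by mass fraction; since VBN is linear in VBI_i = ln(ln(visc_i + 0.8)) and the fractions sum to 1, blend VBI directly: visc = exp(exp(VBI_blend)) - 0.8
VBI_1 = ln(ln(15.7 + 0.8)) = 1.03082
VBI_2 = ln(ln(458 + 0.8)) = 1.81297
VBI_blend = 0.54 * 1.03082 + 0.46 * 1.81297 = 1.39061
visc_blend = exp(exp(1.39061)) - 0.8 = 54.75

54.75 cSt


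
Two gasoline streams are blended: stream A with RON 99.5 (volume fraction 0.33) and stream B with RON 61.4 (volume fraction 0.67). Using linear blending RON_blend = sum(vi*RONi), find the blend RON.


Linear blending: RON_blend = sum(vi * RONi)
Contribution 1: 0.33 * 99.5 = 32.835
Contribution 2: 0.67 * 61.4 = 41.138
RON_blend = 32.835 + 41.138 = 73.973

73.973


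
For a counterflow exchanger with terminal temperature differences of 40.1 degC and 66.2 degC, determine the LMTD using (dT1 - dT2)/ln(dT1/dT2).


LMTD = (dT1 - dT2) / ln(dT1/dT2)
= (40.1 - 66.2) / ln(40.1 / 66.2) = -26.1 / -0.501304 = 52.06

52.06 degC


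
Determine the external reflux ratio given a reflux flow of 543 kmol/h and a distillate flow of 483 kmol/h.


Reflux ratio definition: R = L / D (liquid returned / distillate withdrawn)
L = 543 kmol/h, D = 483 kmol/h
R = 543 / 483 = 1.124

1.124


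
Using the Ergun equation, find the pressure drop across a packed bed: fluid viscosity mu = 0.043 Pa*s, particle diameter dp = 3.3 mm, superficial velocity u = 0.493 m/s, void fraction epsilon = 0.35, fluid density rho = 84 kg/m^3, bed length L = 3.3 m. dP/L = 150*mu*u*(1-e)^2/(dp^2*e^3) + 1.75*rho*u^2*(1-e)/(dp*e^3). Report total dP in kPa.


dp = 3.3 mm = 0.0033 m
Viscous term = 150*0.043*0.493*(1-0.35)^2 / (0.0033^2*0.35^3) = 2877410
Inertial term = 1.75*84*0.493^2*(1-0.35) / (0.0033*0.35^3) = 164137
dP/L = 2877410 + 164137 = 3041550 Pa/m
dP = 3041550 * 3.3 / 1000 = 10040 kPa

10040 kPa


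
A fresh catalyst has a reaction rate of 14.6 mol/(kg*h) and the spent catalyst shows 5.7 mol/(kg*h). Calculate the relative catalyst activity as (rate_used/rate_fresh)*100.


Activity (%) = (rate_used / rate_fresh) * 100
rate_used = 5.7, rate_fresh = 14.6
= (5.7 / 14.6) * 100
= 0.3904 * 100 = 39.04

39.04 %


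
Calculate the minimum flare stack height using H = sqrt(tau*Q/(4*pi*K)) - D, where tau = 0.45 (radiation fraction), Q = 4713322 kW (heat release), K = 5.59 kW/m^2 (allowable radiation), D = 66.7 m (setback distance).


tau*Q/(4*pi*K) = 0.45 * 4713322 / (4 * pi * 5.59) = 30193.8
sqrt(30193.8) = 173.764
H = 173.764 - 66.7 = 107.1

107.1 m


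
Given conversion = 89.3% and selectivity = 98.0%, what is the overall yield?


Overall yield = conversion (%) * selectivity (%) / 100
Conversion = 89.3%, Selectivity = 98.0%
Y = 89.3 * 98.0 / 100
= 87.514 %

87.514 %


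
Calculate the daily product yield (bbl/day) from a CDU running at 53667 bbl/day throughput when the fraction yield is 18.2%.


Crude throughput = 53667 bbl/day
Fraction yield = 18.2%
yield = throughput * fraction / 100
yield = 53667 * 18.2 / 100 = 9767.394

9767.394 bbl/day


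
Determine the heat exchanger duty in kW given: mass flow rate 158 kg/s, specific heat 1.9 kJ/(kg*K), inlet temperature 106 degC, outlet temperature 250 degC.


Q = m_dot * cp * delta_T
delta_T = 250 - 106 = 144 K
Q = 158 * 1.9 * 144
= 300.2 * 144
= 43228.8 kW

43228.8 kW


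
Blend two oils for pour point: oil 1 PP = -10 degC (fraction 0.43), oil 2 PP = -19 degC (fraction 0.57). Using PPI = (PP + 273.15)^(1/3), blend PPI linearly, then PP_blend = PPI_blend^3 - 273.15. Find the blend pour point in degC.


PPI_1 = (-10 + 273.15)^(1/3) = 6.408176
PPI_2 = (-19 + 273.15)^(1/3) = 6.334272
PPI_blend = 0.43 * 6.408176 + 0.57 * 6.334272 = 6.366051
PP_blend = 6.366051^3 - 273.15 = 257.9944 - 273.15 = -15.16

-15.16 degC


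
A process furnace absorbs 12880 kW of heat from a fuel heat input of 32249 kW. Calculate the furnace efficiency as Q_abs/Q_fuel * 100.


Furnace efficiency = Q_absorbed / Q_fuel * 100
= 12880 / 32249 * 100 = 39.94

39.94 %


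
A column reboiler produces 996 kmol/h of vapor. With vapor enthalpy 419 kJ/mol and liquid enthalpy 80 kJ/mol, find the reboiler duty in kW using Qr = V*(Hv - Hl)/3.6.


Qr = 996 * (419 - 80) / 3.6 = 996 * 339 / 3.6 = 93790

93790 kW


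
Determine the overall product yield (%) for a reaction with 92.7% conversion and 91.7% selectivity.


Overall yield = conversion (%) * selectivity (%) / 100
Conversion = 92.7%, Selectivity = 91.7%
Y = 92.7 * 91.7 / 100
= 85.0059 %

85.0059 %


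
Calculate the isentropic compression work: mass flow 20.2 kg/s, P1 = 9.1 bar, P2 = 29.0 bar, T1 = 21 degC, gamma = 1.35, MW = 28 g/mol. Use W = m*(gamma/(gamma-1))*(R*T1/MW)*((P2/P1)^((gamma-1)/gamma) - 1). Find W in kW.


Isentropic work: W = m*(gamma/(gamma-1))*(R*T1/MW)*((P2/P1)^((gamma-1)/gamma) - 1)
T1 = 21 + 273.15 = 294.15 K
Pressure ratio = 29.0 / 9.1 = 3.18681
Exponent = (1.35 - 1)/1.35 = 0.259259
(P2/P1)^exp - 1 = 3.18681^0.259259 - 1 = 0.350516
W = 20.2 * 1.35 / 0.35 * 8.314 * 294.15 / 28 * 0.350516 = 2385

2385 kW


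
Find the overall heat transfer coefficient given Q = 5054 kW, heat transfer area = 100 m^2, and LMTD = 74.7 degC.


From Q = U*A*LMTD, U = Q / (A * LMTD)
U = 5054 / (100 * 74.7) = 5054 / 7470 = 0.6766

0.6766 kW/(m^2*K)


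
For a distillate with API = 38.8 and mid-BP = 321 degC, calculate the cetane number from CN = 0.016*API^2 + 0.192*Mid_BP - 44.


CN = 0.016 * 38.8^2 + 0.192 * 321 - 44
CN = 24.08704 + 61.632 - 44 = 41.71904

41.71904


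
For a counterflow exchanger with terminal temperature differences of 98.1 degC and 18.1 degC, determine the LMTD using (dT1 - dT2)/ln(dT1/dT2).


LMTD = (dT1 - dT2) / ln(dT1/dT2)
= (98.1 - 18.1) / ln(98.1 / 18.1) = 80 / 1.69008 = 47.34

47.34 degC


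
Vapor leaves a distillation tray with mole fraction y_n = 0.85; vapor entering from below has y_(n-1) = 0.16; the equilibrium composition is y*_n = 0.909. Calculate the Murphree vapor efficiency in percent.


Murphree vapor efficiency: EMV = (y_n - y_(n-1)) / (y*_n - y_(n-1)) * 100
EMV = (0.85 - 0.16) / (0.909 - 0.16) * 100 = 0.69 / 0.749 * 100 = 92.12

92.12 %


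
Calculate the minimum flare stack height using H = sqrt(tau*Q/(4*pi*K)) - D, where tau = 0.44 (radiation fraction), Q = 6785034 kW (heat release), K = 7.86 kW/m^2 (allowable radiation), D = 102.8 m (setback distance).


tau*Q/(4*pi*K) = 0.44 * 6785034 / (4 * pi * 7.86) = 30225.4
sqrt(30225.4) = 173.855
H = 173.855 - 102.8 = 71.05

71.05 m


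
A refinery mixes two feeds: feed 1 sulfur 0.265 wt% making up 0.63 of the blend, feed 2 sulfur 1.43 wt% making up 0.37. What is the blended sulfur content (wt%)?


Linear sulfur blending: S_blend = x1*S1 + x2*S2
Contribution 1: 0.63 * 0.265 = 0.16695 wt%
Contribution 2: 0.37 * 1.43 = 0.5291 wt%
S_blend = 0.16695 + 0.5291 = 0.69605

0.69605 wt%


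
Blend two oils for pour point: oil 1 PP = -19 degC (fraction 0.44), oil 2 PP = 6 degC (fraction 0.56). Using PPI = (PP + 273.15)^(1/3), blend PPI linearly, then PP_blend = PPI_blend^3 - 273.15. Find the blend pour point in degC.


PPI_1 = (-19 + 273.15)^(1/3) = 6.334272
PPI_2 = (6 + 273.15)^(1/3) = 6.535506
PPI_blend = 0.44 * 6.334272 + 0.56 * 6.535506 = 6.446963
PP_blend = 6.446963^3 - 273.15 = 267.9573 - 273.15 = -5.19

-5.19 degC


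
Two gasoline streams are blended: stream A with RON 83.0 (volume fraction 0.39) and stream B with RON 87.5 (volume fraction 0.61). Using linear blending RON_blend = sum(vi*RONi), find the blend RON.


Linear blending: RON_blend = sum(vi * RONi)
Contribution 1: 0.39 * 83.0 = 32.37
Contribution 2: 0.61 * 87.5 = 53.375
RON_blend = 32.37 + 53.375 = 85.745

85.745


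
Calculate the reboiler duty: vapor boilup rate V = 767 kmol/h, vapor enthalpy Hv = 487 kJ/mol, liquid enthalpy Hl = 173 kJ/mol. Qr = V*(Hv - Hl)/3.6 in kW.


Qr = 767 * (487 - 173) / 3.6 = 767 * 314 / 3.6 = 66900

66900 kW
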